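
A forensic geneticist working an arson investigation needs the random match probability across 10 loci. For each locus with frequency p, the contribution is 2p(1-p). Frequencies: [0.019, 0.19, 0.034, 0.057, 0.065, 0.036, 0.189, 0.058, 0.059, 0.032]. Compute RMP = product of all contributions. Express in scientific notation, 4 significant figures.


Computing RMP for 10 loci:
Locus 1: 2 * 0.019 * 0.981 = 0.037278
Locus 2: 2 * 0.19 * 0.81 = 0.3078
Locus 3: 2 * 0.034 * 0.966 = 0.065688
Locus 4: 2 * 0.057 * 0.943 = 0.107502
Locus 5: 2 * 0.065 * 0.935 = 0.12155
Locus 6: 2 * 0.036 * 0.964 = 0.069408
Locus 7: 2 * 0.189 * 0.811 = 0.306558
Locus 8: 2 * 0.058 * 0.942 = 0.109272
Locus 9: 2 * 0.059 * 0.941 = 0.111038
Locus 10: 2 * 0.032 * 0.968 = 0.061952
RMP = 1.575e-10

1.575e-10


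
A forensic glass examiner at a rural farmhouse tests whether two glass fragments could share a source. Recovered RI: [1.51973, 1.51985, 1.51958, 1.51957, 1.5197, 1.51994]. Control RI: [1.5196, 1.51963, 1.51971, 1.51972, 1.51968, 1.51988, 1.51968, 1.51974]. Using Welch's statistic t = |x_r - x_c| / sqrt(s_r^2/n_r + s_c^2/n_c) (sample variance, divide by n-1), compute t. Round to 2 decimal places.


Welch's t-criterion for glass RI comparison:
Recovered mean = sum / n_r = 9.11837 / 6 = 1.5197283
Control mean = sum / n_c = 12.15764 / 8 = 1.519705
Recovered sample variance s_r^2 = 2.14967e-08
Control sample variance s_c^2 = 7.14286e-09
Welch SE (unpooled) = sqrt(s_r^2/n_r + s_c^2/n_c) = sqrt(3.58278e-09 + 8.92857e-10) = sqrt(4.47564e-09) = 6.69002e-05
|mean_r - mean_c| = 2.33333e-05
t = 2.33333e-05 / 6.69002e-05 = 0.35

0.35


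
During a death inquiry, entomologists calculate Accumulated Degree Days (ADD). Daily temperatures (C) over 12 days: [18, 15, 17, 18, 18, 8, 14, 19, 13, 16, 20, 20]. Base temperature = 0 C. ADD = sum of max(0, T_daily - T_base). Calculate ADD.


Computing ADD day by day:
Day 1: max(0, 18 - 0) = 18
Day 2: max(0, 15 - 0) = 15
Day 3: max(0, 17 - 0) = 17
Day 4: max(0, 18 - 0) = 18
Day 5: max(0, 18 - 0) = 18
Day 6: max(0, 8 - 0) = 8
Day 7: max(0, 14 - 0) = 14
Day 8: max(0, 19 - 0) = 19
Day 9: max(0, 13 - 0) = 13
Day 10: max(0, 16 - 0) = 16
Day 11: max(0, 20 - 0) = 20
Day 12: max(0, 20 - 0) = 20
Total ADD = 196

196


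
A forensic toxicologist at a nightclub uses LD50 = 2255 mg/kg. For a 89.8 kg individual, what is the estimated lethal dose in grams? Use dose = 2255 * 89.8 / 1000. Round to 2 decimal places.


Lethal dose calculation:
Lethal dose = LD50 * body_weight / 1000
= 2255 * 89.8 / 1000
= 202499 / 1000
= 202.50 g

202.50


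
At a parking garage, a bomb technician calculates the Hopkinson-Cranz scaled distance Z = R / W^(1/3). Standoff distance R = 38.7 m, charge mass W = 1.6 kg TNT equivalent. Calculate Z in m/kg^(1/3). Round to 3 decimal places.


Scaled distance calculation:
W^(1/3) = 1.6^(1/3) = 1.169607
Z = R / W^(1/3) = 38.7 / 1.169607
Z = 33.088 m/kg^(1/3)

33.088


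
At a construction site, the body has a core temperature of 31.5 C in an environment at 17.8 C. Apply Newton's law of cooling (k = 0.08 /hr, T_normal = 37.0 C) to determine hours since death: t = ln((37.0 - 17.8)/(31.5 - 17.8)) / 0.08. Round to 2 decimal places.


Using Newton's law of cooling:
t = ln((T_normal - T_ambient) / (T_body - T_ambient)) / k
T_normal - T_ambient = 19.2
T_body - T_ambient = 13.7
Ratio = 1.40146
ln(ratio) = 0.337515
t = 0.337515 / 0.08 = 4.22 hours

4.22


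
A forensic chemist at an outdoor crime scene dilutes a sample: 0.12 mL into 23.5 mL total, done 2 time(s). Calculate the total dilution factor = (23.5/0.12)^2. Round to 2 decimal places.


Dilution factor calculation:
Single dilution = V_total / V_sample = 23.5 / 0.12 ≈ 195.833333
Number of dilutions = 2
Total DF = (23.5 / 0.12)^2 (full precision, rounded at the end) = 38350.69

38350.69


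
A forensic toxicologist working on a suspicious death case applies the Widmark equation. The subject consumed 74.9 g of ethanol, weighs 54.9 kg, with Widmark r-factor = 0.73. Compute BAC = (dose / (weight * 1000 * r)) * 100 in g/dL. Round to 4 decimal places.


Applying the Widmark formula:
BAC = (dose_g / (body_wt * 1000 * r)) * 100
Denominator = 54.9 * 1000 * 0.73 = 40077
BAC = (74.9 / 40077) * 100
BAC = 0.1869 g/dL

0.1869


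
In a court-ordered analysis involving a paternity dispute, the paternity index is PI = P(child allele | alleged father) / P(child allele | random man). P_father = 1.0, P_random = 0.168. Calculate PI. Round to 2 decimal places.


Paternity Index calculation:
PI = P(allele|father) / P(allele|random)
PI = 1.0 / 0.168
PI = 5.95

5.95


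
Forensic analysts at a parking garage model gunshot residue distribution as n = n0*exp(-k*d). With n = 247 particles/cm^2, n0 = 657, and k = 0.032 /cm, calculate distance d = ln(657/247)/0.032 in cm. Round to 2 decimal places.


GSR distance calculation:
n0/n = 657 / 247 = 2.659919
ln(n0/n) = 0.978296
d = 0.978296 / 0.032 = 30.57 cm

30.57


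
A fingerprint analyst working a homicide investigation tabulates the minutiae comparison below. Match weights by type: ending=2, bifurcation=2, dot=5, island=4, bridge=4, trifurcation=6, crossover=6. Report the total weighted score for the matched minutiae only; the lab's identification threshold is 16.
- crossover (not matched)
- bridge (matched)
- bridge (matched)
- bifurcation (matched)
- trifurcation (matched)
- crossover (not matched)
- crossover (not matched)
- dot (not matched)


Weighted minutiae match score:
  crossover: not matched, +0
  bridge: matched, +4 (running total 4)
  bridge: matched, +4 (running total 8)
  bifurcation: matched, +2 (running total 10)
  trifurcation: matched, +6 (running total 16)
  crossover: not matched, +0
  crossover: not matched, +0
  dot: not matched, +0
Total score = 16
Threshold = 16; verdict = identification

16


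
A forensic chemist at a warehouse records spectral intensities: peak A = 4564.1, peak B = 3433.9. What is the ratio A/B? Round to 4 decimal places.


Spectral peak ratio:
Peak A = 4564.1 counts
Peak B = 3433.9 counts
Ratio = 4564.1 / 3433.9 = 1.3291

1.3291


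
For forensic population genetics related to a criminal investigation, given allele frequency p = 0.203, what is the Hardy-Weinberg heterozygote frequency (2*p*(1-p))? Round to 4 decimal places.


Hardy-Weinberg heterozygote frequency:
q = 1 - p = 1 - 0.203 = 0.797
2pq = 2 * 0.203 * 0.797 = 0.3236

0.3236


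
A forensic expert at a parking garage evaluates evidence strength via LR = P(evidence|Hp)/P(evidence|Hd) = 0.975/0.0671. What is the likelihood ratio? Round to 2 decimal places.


Likelihood ratio calculation:
LR = P(E|Hp) / P(E|Hd)
LR = 0.975 / 0.0671
LR = 14.53

14.53


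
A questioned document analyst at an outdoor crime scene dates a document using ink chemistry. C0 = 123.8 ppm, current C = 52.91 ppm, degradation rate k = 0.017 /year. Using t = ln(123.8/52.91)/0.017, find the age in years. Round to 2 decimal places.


Document age estimation:
C0/C = 123.8 / 52.91 = 2.339822
ln(C0/C) = 0.850075
t = 0.850075 / 0.017 = 50.00 years

50.00


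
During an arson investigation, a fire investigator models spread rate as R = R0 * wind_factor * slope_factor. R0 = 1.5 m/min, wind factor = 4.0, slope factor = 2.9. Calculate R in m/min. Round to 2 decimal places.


Fire spread rate calculation:
R = R0 * wind_factor * slope_factor
= 1.5 * 4.0 * 2.9
= 6 * 2.9
= 17.40 m/min

17.40


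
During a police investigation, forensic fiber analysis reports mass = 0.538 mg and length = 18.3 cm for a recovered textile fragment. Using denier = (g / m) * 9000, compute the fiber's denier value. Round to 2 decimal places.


Denier calculation:
Mass in grams = 0.538 mg / 1000 = 0.000538 g
Length in meters = 18.3 cm / 100 = 0.183 m
Linear density = mass / length = 0.000538 / 0.183 = 0.00293989 g/m
Denier = (g/m) * 9000 = 0.00293989 * 9000 = 26.46

26.46


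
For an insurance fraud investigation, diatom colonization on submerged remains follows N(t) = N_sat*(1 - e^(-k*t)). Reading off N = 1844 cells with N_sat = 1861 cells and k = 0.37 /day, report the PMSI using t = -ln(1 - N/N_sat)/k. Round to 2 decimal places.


PMSI from diatom colonization curve:
N / N_sat = 1844 / 1861 = 0.990865
1 - N/N_sat = 0.009135
ln(1 - N/N_sat) = -4.695642
t = -ln(1 - N/N_sat) / k = -(-4.695642) / 0.37 = 12.69 days

12.69


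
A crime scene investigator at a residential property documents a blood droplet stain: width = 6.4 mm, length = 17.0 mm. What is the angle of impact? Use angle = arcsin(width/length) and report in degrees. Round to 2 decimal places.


Blood spatter impact angle calculation:
width / length = 6.4 / 17.0 = 0.376471
angle = arcsin(0.376471)
angle = 22.12 degrees

22.12


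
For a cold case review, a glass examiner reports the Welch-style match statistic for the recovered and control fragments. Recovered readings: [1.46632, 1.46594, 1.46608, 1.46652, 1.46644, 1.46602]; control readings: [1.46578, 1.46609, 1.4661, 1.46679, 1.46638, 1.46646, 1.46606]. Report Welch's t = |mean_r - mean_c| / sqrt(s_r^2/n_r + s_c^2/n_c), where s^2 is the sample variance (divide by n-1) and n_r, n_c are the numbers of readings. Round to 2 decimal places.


Welch's t-criterion for glass RI comparison:
Recovered mean = sum / n_r = 8.79732 / 6 = 1.46622
Control mean = sum / n_c = 10.26366 / 7 = 1.4662371
Recovered sample variance s_r^2 = 5.728e-08
Control sample variance s_c^2 = 1.09424e-07
Welch SE (unpooled) = sqrt(s_r^2/n_r + s_c^2/n_c) = sqrt(9.54667e-09 + 1.5632e-08) = sqrt(2.51787e-08) = 0.000158678
|mean_r - mean_c| = 1.71429e-05
t = 1.71429e-05 / 0.000158678 = 0.11

0.11


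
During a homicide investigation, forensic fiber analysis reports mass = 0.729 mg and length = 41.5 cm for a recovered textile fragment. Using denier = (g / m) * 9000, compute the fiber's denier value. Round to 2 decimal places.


Denier calculation:
Mass in grams = 0.729 mg / 1000 = 0.000729 g
Length in meters = 41.5 cm / 100 = 0.415 m
Linear density = mass / length = 0.000729 / 0.415 = 0.00175663 g/m
Denier = (g/m) * 9000 = 0.00175663 * 9000 = 15.81

15.81


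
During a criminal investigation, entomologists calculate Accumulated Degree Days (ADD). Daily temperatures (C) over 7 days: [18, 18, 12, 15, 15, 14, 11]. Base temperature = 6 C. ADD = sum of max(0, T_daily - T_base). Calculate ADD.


Computing ADD day by day:
Day 1: max(0, 18 - 6) = 12
Day 2: max(0, 18 - 6) = 12
Day 3: max(0, 12 - 6) = 6
Day 4: max(0, 15 - 6) = 9
Day 5: max(0, 15 - 6) = 9
Day 6: max(0, 14 - 6) = 8
Day 7: max(0, 11 - 6) = 5
Total ADD = 61

61


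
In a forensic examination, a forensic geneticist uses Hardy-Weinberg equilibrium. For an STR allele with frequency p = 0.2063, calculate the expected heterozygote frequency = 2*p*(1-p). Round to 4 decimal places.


Hardy-Weinberg heterozygote frequency:
q = 1 - p = 1 - 0.2063 = 0.7937
2pq = 2 * 0.2063 * 0.7937 = 0.3275

0.3275


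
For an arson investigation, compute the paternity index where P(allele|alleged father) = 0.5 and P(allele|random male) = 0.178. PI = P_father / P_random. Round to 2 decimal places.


Paternity Index calculation:
PI = P(allele|father) / P(allele|random)
PI = 0.5 / 0.178
PI = 2.81

2.81


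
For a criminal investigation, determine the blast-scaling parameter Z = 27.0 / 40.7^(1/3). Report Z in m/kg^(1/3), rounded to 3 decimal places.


Scaled distance calculation:
W^(1/3) = 40.7^(1/3) = 3.439786
Z = R / W^(1/3) = 27.0 / 3.439786
Z = 7.849 m/kg^(1/3)

7.849


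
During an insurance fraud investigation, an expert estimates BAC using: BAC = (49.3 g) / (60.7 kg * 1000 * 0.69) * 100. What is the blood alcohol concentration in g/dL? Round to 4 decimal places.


Applying the Widmark formula:
BAC = (dose_g / (body_wt * 1000 * r)) * 100
Denominator = 60.7 * 1000 * 0.69 = 41883
BAC = (49.3 / 41883) * 100
BAC = 0.1177 g/dL

0.1177


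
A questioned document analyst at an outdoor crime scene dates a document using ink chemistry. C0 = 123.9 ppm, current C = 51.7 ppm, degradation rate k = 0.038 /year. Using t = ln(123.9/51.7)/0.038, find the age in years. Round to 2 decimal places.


Document age estimation:
C0/C = 123.9 / 51.7 = 2.396518
ln(C0/C) = 0.874017
t = 0.874017 / 0.038 = 23.00 years

23.00


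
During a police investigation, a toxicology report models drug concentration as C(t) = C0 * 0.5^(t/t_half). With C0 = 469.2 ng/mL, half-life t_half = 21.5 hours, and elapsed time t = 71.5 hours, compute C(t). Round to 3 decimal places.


Drug concentration decay:
Number of half-lives = t / t_half = 71.5 / 21.5 = 3.325581
Decay factor = 0.5^3.325581 = 0.09974712
C(t) = 469.2 * 0.09974712 = 46.801 ng/mL

46.801


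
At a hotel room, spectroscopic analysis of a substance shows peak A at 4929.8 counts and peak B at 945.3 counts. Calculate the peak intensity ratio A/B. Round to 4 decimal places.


Spectral peak ratio:
Peak A = 4929.8 counts
Peak B = 945.3 counts
Ratio = 4929.8 / 945.3 = 5.2151

5.2151


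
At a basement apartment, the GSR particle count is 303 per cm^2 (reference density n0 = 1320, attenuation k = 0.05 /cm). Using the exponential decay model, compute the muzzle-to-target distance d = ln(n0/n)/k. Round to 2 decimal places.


GSR distance calculation:
n0/n = 1320 / 303 = 4.356436
ln(n0/n) = 1.471654
d = 1.471654 / 0.05 = 29.43 cm

29.43


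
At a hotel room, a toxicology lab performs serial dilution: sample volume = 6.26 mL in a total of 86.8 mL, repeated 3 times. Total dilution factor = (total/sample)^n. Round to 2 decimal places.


Dilution factor calculation:
Single dilution = V_total / V_sample = 86.8 / 6.26 ≈ 13.865815
Number of dilutions = 3
Total DF = (86.8 / 6.26)^3 (full precision, rounded at the end) = 2665.85

2665.85


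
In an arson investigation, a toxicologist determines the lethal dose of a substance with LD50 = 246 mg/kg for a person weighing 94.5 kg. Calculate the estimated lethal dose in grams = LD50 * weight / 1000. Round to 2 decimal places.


Lethal dose calculation:
Lethal dose = LD50 * body_weight / 1000
= 246 * 94.5 / 1000
= 23247 / 1000
= 23.25 g

23.25


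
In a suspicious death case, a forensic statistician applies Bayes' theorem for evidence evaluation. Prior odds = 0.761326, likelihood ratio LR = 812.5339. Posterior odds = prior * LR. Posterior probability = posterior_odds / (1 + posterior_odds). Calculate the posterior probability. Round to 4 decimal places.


Bayesian evidence evaluation:
Posterior odds = prior_odds * LR = 0.761326 * 812.5339 = 618.6032
Posterior probability = posterior_odds / (1 + posterior_odds)
= 618.6032 / (1 + 618.6032)
= 618.6032 / 619.6032
= 0.9984

0.9984


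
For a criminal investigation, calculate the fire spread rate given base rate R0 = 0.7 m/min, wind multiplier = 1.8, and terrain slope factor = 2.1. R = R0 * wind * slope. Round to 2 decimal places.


Fire spread rate calculation:
R = R0 * wind_factor * slope_factor
= 0.7 * 1.8 * 2.1
= 1.26 * 2.1
= 2.65 m/min

2.65


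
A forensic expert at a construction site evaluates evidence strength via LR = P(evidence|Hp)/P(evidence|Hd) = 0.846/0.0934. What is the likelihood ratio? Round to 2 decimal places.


Likelihood ratio calculation:
LR = P(E|Hp) / P(E|Hd)
LR = 0.846 / 0.0934
LR = 9.06

9.06


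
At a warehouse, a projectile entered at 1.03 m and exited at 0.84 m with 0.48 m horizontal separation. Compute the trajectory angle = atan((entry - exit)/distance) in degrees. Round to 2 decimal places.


Bullet trajectory angle:
Height difference = 1.03 - 0.84 = 0.19 m
angle = atan(0.19 / 0.48)
angle = atan(0.395833)
angle = 21.60 degrees

21.60


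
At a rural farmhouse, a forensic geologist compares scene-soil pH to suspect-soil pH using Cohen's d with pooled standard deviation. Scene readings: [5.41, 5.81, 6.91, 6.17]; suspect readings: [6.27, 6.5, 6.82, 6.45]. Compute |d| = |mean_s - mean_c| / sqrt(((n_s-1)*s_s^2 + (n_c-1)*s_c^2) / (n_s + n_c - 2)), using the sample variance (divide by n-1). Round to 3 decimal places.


Pooled-variance Cohen's d for soil pH comparison:
Scene mean = 24.3 / 4 = 6.075
Suspect mean = 26.04 / 4 = 6.51
Scene sample variance s_s^2 = 0.406233
Suspect sample variance s_c^2 = 0.052467
Pooled variance = ((n_s-1)*s_s^2 + (n_c-1)*s_c^2) / (n_s + n_c - 2) = 0.22935
Pooled SD = sqrt(0.22935) = 0.478905
Mean difference = -0.435
|d| = |-0.435| / 0.478905 = 0.908

0.908


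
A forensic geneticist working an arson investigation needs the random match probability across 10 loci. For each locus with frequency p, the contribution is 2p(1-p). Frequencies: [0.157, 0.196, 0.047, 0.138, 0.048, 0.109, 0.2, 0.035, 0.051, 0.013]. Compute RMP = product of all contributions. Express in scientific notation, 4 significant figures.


Computing RMP for 10 loci:
Locus 1: 2 * 0.157 * 0.843 = 0.264702
Locus 2: 2 * 0.196 * 0.804 = 0.315168
Locus 3: 2 * 0.047 * 0.953 = 0.089582
Locus 4: 2 * 0.138 * 0.862 = 0.237912
Locus 5: 2 * 0.048 * 0.952 = 0.091392
Locus 6: 2 * 0.109 * 0.891 = 0.194238
Locus 7: 2 * 0.2 * 0.8 = 0.32
Locus 8: 2 * 0.035 * 0.965 = 0.06755
Locus 9: 2 * 0.051 * 0.949 = 0.096798
Locus 10: 2 * 0.013 * 0.987 = 0.025662
RMP = 1.695e-09

1.695e-09


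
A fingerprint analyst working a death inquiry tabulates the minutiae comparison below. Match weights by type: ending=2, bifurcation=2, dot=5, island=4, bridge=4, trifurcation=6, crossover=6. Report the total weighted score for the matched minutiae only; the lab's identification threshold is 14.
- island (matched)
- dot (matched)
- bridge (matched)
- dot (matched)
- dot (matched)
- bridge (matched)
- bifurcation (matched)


Weighted minutiae match score:
  island: matched, +4 (running total 4)
  dot: matched, +5 (running total 9)
  bridge: matched, +4 (running total 13)
  dot: matched, +5 (running total 18)
  dot: matched, +5 (running total 23)
  bridge: matched, +4 (running total 27)
  bifurcation: matched, +2 (running total 29)
Total score = 29
Threshold = 14; verdict = identification

29


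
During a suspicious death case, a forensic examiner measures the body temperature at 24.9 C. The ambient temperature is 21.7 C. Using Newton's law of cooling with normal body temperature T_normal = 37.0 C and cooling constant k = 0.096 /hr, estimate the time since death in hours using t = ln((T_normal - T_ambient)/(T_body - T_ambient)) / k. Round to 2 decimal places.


Using Newton's law of cooling:
t = ln((T_normal - T_ambient) / (T_body - T_ambient)) / k
T_normal - T_ambient = 15.3
T_body - T_ambient = 3.2
Ratio = 4.78125
ln(ratio) = 1.564702
t = 1.564702 / 0.096 = 16.30 hours

16.30


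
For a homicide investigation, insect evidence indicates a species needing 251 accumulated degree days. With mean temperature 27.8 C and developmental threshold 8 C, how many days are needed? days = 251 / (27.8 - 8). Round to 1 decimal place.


Insect development time:
Effective temperature = avg_temp - T_base = 27.8 - 8 = 19.8 C
Days = ADD / effective_temp = 251 / 19.8 = 12.7 days

12.7


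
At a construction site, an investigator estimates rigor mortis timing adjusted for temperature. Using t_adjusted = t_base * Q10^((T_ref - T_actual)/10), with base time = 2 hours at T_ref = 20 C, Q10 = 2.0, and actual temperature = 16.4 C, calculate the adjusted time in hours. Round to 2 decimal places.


Rigor mortis time adjustment:
Exponent = (T_ref - T_actual) / 10 = (20 - 16.4) / 10 = 0.36
Q10 factor = 2.0^0.36 = 1.28343
t_adjusted = 2 * 1.28343 = 2.57 hours

2.57


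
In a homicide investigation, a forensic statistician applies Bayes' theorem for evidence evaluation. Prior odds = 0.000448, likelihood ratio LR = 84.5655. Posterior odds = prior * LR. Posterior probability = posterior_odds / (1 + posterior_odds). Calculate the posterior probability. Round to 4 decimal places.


Bayesian evidence evaluation:
Posterior odds = prior_odds * LR = 0.000448 * 84.5655 = 0.03788534
Posterior probability = posterior_odds / (1 + posterior_odds)
= 0.03788534 / (1 + 0.03788534)
= 0.03788534 / 1.03788534
= 0.0365

0.0365


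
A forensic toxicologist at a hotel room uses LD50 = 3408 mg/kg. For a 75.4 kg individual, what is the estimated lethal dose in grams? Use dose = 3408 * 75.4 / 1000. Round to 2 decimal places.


Lethal dose calculation:
Lethal dose = LD50 * body_weight / 1000
= 3408 * 75.4 / 1000
= 256963.2 / 1000
= 256.96 g

256.96


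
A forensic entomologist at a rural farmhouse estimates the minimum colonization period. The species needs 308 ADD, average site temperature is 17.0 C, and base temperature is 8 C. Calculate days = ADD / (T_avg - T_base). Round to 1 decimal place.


Insect development time:
Effective temperature = avg_temp - T_base = 17.0 - 8 = 9.0 C
Days = ADD / effective_temp = 308 / 9.0 = 34.2 days

34.2


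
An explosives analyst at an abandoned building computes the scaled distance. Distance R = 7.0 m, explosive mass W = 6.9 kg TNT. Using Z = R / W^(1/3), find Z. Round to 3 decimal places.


Scaled distance calculation:
W^(1/3) = 6.9^(1/3) = 1.903778
Z = R / W^(1/3) = 7.0 / 1.903778
Z = 3.677 m/kg^(1/3)

3.677


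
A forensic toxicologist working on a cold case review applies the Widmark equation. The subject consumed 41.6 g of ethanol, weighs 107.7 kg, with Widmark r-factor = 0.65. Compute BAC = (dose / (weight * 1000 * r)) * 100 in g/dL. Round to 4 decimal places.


Applying the Widmark formula:
BAC = (dose_g / (body_wt * 1000 * r)) * 100
Denominator = 107.7 * 1000 * 0.65 = 70005
BAC = (41.6 / 70005) * 100
BAC = 0.0594 g/dL

0.0594


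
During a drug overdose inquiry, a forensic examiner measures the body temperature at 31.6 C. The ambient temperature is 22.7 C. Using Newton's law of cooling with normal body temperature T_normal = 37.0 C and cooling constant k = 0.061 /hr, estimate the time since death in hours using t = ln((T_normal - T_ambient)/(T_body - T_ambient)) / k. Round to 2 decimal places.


Using Newton's law of cooling:
t = ln((T_normal - T_ambient) / (T_body - T_ambient)) / k
T_normal - T_ambient = 14.3
T_body - T_ambient = 8.9
Ratio = 1.606742
ln(ratio) = 0.474209
t = 0.474209 / 0.061 = 7.77 hours

7.77


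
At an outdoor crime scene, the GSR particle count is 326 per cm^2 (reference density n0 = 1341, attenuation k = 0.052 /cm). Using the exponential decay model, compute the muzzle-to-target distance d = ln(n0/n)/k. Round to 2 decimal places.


GSR distance calculation:
n0/n = 1341 / 326 = 4.113497
ln(n0/n) = 1.414274
d = 1.414274 / 0.052 = 27.20 cm

27.20


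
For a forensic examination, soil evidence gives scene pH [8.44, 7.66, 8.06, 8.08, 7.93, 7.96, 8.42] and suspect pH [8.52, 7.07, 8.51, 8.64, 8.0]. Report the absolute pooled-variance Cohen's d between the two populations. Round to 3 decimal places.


Pooled-variance Cohen's d for soil pH comparison:
Scene mean = 56.55 / 7 = 8.078571
Suspect mean = 40.74 / 5 = 8.148
Scene sample variance s_s^2 = 0.076481
Suspect sample variance s_c^2 = 0.42387
Pooled variance = ((n_s-1)*s_s^2 + (n_c-1)*s_c^2) / (n_s + n_c - 2) = 0.215437
Pooled SD = sqrt(0.215437) = 0.464152
Mean difference = -0.069429
|d| = |-0.069429| / 0.464152 = 0.150

0.150


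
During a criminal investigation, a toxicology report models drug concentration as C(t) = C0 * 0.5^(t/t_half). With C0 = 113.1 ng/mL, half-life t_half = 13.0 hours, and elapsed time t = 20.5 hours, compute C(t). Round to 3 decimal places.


Drug concentration decay:
Number of half-lives = t / t_half = 20.5 / 13.0 = 1.576923
Decay factor = 0.5^1.576923 = 0.33519604
C(t) = 113.1 * 0.33519604 = 37.911 ng/mL

37.911


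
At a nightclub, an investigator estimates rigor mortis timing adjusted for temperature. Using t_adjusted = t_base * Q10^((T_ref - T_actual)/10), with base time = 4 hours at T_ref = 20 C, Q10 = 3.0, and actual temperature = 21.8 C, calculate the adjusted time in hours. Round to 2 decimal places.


Rigor mortis time adjustment:
Exponent = (T_ref - T_actual) / 10 = (20 - 21.8) / 10 = -0.18
Q10 factor = 3.0^-0.18 = 0.82057
t_adjusted = 4 * 0.82057 = 3.28 hours

3.28


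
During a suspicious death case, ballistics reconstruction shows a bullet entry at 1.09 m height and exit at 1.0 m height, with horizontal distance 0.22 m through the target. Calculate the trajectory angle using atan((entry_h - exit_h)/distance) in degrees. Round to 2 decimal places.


Bullet trajectory angle:
Height difference = 1.09 - 1.0 = 0.09 m
angle = atan(0.09 / 0.22)
angle = atan(0.409091)
angle = 22.25 degrees

22.25


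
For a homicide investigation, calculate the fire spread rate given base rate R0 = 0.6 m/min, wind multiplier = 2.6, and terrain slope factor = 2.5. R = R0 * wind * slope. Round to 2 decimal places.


Fire spread rate calculation:
R = R0 * wind_factor * slope_factor
= 0.6 * 2.6 * 2.5
= 1.56 * 2.5
= 3.90 m/min

3.90


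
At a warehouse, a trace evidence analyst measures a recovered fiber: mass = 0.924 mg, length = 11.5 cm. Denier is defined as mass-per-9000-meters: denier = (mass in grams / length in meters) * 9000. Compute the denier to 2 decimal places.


Denier calculation:
Mass in grams = 0.924 mg / 1000 = 0.000924 g
Length in meters = 11.5 cm / 100 = 0.115 m
Linear density = mass / length = 0.000924 / 0.115 = 0.00803478 g/m
Denier = (g/m) * 9000 = 0.00803478 * 9000 = 72.31

72.31


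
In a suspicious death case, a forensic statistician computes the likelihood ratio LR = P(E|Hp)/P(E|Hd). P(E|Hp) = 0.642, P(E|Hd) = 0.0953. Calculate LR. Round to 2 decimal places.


Likelihood ratio calculation:
LR = P(E|Hp) / P(E|Hd)
LR = 0.642 / 0.0953
LR = 6.74

6.74


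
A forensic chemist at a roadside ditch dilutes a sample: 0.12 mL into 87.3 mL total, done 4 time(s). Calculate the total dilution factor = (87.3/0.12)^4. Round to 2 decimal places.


Dilution factor calculation:
Single dilution = V_total / V_sample = 87.3 / 0.12 ≈ 727.5
Number of dilutions = 4
Total DF = (87.3 / 0.12)^4 (full precision, rounded at the end) = 280112178164.06

280112178164.06


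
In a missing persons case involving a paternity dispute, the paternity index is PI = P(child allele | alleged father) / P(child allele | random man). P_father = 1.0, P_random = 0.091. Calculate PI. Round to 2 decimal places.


Paternity Index calculation:
PI = P(allele|father) / P(allele|random)
PI = 1.0 / 0.091
PI = 10.99

10.99


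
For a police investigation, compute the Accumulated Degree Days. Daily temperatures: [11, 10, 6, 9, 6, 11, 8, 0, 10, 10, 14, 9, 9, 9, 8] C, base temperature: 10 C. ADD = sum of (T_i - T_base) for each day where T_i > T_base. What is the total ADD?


Computing ADD day by day:
Day 1: max(0, 11 - 10) = 1
Day 2: max(0, 10 - 10) = 0
Day 3: max(0, 6 - 10) = 0
Day 4: max(0, 9 - 10) = 0
Day 5: max(0, 6 - 10) = 0
Day 6: max(0, 11 - 10) = 1
Day 7: max(0, 8 - 10) = 0
Day 8: max(0, 0 - 10) = 0
Day 9: max(0, 10 - 10) = 0
Day 10: max(0, 10 - 10) = 0
Day 11: max(0, 14 - 10) = 4
Day 12: max(0, 9 - 10) = 0
Day 13: max(0, 9 - 10) = 0
Day 14: max(0, 9 - 10) = 0
Day 15: max(0, 8 - 10) = 0
Total ADD = 6

6


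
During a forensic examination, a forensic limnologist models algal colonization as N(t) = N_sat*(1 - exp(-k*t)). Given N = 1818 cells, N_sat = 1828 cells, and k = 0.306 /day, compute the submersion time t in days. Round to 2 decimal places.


PMSI from diatom colonization curve:
N / N_sat = 1818 / 1828 = 0.99453
1 - N/N_sat = 0.00547
ln(1 - N/N_sat) = -5.208477
t = -ln(1 - N/N_sat) / k = -(-5.208477) / 0.306 = 17.02 days

17.02


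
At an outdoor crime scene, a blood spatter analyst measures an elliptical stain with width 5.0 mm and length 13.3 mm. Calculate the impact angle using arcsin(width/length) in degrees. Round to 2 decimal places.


Blood spatter impact angle calculation:
width / length = 5.0 / 13.3 = 0.37594
angle = arcsin(0.37594)
angle = 22.08 degrees

22.08


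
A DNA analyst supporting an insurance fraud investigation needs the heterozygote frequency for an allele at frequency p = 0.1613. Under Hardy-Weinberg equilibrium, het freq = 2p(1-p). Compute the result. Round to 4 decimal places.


Hardy-Weinberg heterozygote frequency:
q = 1 - p = 1 - 0.1613 = 0.8387
2pq = 2 * 0.1613 * 0.8387 = 0.2706

0.2706


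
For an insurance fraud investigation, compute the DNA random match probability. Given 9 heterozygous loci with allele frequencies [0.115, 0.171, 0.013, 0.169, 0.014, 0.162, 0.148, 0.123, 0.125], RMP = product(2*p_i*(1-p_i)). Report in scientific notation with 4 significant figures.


Computing RMP for 9 loci:
Locus 1: 2 * 0.115 * 0.885 = 0.20355
Locus 2: 2 * 0.171 * 0.829 = 0.283518
Locus 3: 2 * 0.013 * 0.987 = 0.025662
Locus 4: 2 * 0.169 * 0.831 = 0.280878
Locus 5: 2 * 0.014 * 0.986 = 0.027608
Locus 6: 2 * 0.162 * 0.838 = 0.271512
Locus 7: 2 * 0.148 * 0.852 = 0.252192
Locus 8: 2 * 0.123 * 0.877 = 0.215742
Locus 9: 2 * 0.125 * 0.875 = 0.21875
RMP = 3.711e-08

3.711e-08


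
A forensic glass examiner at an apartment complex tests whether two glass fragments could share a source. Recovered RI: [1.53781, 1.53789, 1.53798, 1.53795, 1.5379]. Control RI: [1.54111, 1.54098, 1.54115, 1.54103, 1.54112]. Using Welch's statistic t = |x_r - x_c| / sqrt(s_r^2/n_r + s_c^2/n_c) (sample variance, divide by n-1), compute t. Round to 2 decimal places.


Welch's t-criterion for glass RI comparison:
Recovered mean = sum / n_r = 7.68953 / 5 = 1.537906
Control mean = sum / n_c = 7.70539 / 5 = 1.541078
Recovered sample variance s_r^2 = 4.23e-09
Control sample variance s_c^2 = 4.97e-09
Welch SE (unpooled) = sqrt(s_r^2/n_r + s_c^2/n_c) = sqrt(8.46e-10 + 9.94e-10) = sqrt(1.84e-09) = 4.28952e-05
|mean_r - mean_c| = 0.003172
t = 0.003172 / 4.28952e-05 = 73.95

73.95


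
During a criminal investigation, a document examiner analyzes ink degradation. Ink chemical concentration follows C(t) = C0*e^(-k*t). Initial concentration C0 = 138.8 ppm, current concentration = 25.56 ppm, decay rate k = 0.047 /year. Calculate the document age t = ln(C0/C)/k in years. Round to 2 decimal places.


Document age estimation:
C0/C = 138.8 / 25.56 = 5.43036
ln(C0/C) = 1.692005
t = 1.692005 / 0.047 = 36.00 years

36.00


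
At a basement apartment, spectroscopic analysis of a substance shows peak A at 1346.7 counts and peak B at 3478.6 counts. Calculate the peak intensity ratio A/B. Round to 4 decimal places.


Spectral peak ratio:
Peak A = 1346.7 counts
Peak B = 3478.6 counts
Ratio = 1346.7 / 3478.6 = 0.3871

0.3871


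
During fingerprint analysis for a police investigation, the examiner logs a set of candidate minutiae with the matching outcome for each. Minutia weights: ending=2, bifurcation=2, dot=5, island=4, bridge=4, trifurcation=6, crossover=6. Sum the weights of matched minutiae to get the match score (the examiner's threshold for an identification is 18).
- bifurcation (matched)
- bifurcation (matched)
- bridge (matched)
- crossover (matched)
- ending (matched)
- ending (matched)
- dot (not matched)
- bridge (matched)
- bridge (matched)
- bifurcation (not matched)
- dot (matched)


Weighted minutiae match score:
  bifurcation: matched, +2 (running total 2)
  bifurcation: matched, +2 (running total 4)
  bridge: matched, +4 (running total 8)
  crossover: matched, +6 (running total 14)
  ending: matched, +2 (running total 16)
  ending: matched, +2 (running total 18)
  dot: not matched, +0
  bridge: matched, +4 (running total 22)
  bridge: matched, +4 (running total 26)
  bifurcation: not matched, +0
  dot: matched, +5 (running total 31)
Total score = 31
Threshold = 18; verdict = identification

31


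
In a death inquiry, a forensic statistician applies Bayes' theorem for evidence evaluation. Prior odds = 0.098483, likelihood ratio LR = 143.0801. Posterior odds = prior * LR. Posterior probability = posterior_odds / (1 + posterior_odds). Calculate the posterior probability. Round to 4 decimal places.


Bayesian evidence evaluation:
Posterior odds = prior_odds * LR = 0.098483 * 143.0801 = 14.09096
Posterior probability = posterior_odds / (1 + posterior_odds)
= 14.09096 / (1 + 14.09096)
= 14.09096 / 15.09096
= 0.9337

0.9337


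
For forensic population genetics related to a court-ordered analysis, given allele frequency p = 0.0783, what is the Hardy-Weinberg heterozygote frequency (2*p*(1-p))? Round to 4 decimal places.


Hardy-Weinberg heterozygote frequency:
q = 1 - p = 1 - 0.0783 = 0.9217
2pq = 2 * 0.0783 * 0.9217 = 0.1443

0.1443


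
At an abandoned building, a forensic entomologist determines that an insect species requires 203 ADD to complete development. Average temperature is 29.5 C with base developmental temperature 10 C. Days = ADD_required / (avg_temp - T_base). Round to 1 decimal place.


Insect development time:
Effective temperature = avg_temp - T_base = 29.5 - 10 = 19.5 C
Days = ADD / effective_temp = 203 / 19.5 = 10.4 days

10.4


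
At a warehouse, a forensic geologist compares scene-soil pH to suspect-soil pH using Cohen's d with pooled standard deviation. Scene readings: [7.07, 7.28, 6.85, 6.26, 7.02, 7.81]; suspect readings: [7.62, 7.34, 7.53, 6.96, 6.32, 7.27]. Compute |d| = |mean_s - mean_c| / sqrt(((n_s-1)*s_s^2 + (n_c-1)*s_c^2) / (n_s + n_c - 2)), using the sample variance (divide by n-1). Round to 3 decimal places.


Pooled-variance Cohen's d for soil pH comparison:
Scene mean = 42.29 / 6 = 7.048333
Suspect mean = 43.04 / 6 = 7.173333
Scene sample variance s_s^2 = 0.259177
Suspect sample variance s_c^2 = 0.227507
Pooled variance = ((n_s-1)*s_s^2 + (n_c-1)*s_c^2) / (n_s + n_c - 2) = 0.243342
Pooled SD = sqrt(0.243342) = 0.493297
Mean difference = -0.125
|d| = |-0.125| / 0.493297 = 0.253

0.253


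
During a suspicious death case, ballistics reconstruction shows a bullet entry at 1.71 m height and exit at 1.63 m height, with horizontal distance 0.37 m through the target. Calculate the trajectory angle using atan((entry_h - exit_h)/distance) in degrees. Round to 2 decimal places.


Bullet trajectory angle:
Height difference = 1.71 - 1.63 = 0.08 m
angle = atan(0.08 / 0.37)
angle = atan(0.216216)
angle = 12.20 degrees

12.20


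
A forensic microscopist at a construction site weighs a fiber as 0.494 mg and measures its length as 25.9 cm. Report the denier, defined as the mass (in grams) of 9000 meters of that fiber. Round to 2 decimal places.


Denier calculation:
Mass in grams = 0.494 mg / 1000 = 0.000494 g
Length in meters = 25.9 cm / 100 = 0.259 m
Linear density = mass / length = 0.000494 / 0.259 = 0.00190734 g/m
Denier = (g/m) * 9000 = 0.00190734 * 9000 = 17.17

17.17


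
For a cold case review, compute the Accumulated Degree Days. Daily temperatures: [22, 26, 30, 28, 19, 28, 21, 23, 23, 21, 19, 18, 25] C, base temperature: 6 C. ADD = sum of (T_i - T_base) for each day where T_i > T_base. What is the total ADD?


Computing ADD day by day:
Day 1: max(0, 22 - 6) = 16
Day 2: max(0, 26 - 6) = 20
Day 3: max(0, 30 - 6) = 24
Day 4: max(0, 28 - 6) = 22
Day 5: max(0, 19 - 6) = 13
Day 6: max(0, 28 - 6) = 22
Day 7: max(0, 21 - 6) = 15
Day 8: max(0, 23 - 6) = 17
Day 9: max(0, 23 - 6) = 17
Day 10: max(0, 21 - 6) = 15
Day 11: max(0, 19 - 6) = 13
Day 12: max(0, 18 - 6) = 12
Day 13: max(0, 25 - 6) = 19
Total ADD = 225

225


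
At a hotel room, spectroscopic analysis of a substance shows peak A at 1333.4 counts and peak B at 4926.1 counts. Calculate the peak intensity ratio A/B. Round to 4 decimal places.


Spectral peak ratio:
Peak A = 1333.4 counts
Peak B = 4926.1 counts
Ratio = 1333.4 / 4926.1 = 0.2707

0.2707


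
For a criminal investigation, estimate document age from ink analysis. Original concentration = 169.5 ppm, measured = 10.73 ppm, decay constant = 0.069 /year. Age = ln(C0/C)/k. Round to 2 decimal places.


Document age estimation:
C0/C = 169.5 / 10.73 = 15.796831
ln(C0/C) = 2.759809
t = 2.759809 / 0.069 = 40.00 years

40.00


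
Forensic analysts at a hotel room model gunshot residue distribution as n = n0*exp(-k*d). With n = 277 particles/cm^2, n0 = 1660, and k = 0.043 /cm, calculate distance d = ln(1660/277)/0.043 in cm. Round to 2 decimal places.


GSR distance calculation:
n0/n = 1660 / 277 = 5.99278
ln(n0/n) = 1.790555
d = 1.790555 / 0.043 = 41.64 cm

41.64


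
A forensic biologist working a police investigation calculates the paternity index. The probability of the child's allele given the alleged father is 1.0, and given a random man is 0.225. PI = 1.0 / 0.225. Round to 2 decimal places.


Paternity Index calculation:
PI = P(allele|father) / P(allele|random)
PI = 1.0 / 0.225
PI = 4.44

4.44


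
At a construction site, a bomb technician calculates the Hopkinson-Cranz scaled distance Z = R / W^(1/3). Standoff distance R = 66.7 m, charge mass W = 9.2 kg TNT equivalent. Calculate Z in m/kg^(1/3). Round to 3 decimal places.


Scaled distance calculation:
W^(1/3) = 9.2^(1/3) = 2.095379
Z = R / W^(1/3) = 66.7 / 2.095379
Z = 31.832 m/kg^(1/3)

31.832


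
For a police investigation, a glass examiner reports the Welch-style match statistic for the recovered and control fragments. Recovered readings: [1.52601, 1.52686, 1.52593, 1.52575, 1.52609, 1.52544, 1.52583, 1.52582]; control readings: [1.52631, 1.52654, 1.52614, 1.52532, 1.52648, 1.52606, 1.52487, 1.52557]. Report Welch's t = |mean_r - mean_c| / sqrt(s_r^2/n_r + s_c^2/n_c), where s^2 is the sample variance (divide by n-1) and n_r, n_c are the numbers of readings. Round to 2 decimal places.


Welch's t-criterion for glass RI comparison:
Recovered mean = sum / n_r = 12.20773 / 8 = 1.5259662
Control mean = sum / n_c = 12.20729 / 8 = 1.5259113
Recovered sample variance s_r^2 = 1.68713e-07
Control sample variance s_c^2 = 3.57498e-07
Welch SE (unpooled) = sqrt(s_r^2/n_r + s_c^2/n_c) = sqrt(2.10891e-08 + 4.46873e-08) = sqrt(6.57764e-08) = 0.000256469
|mean_r - mean_c| = 5.5e-05
t = 5.5e-05 / 0.000256469 = 0.21

0.21


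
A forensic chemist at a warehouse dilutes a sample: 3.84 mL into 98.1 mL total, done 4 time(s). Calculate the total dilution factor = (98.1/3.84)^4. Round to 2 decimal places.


Dilution factor calculation:
Single dilution = V_total / V_sample = 98.1 / 3.84 ≈ 25.546875
Number of dilutions = 4
Total DF = (98.1 / 3.84)^4 (full precision, rounded at the end) = 425942.65

425942.65


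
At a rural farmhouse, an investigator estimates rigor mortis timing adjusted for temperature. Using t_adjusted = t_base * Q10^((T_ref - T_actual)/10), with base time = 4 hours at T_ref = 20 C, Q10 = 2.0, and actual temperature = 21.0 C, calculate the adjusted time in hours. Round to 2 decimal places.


Rigor mortis time adjustment:
Exponent = (T_ref - T_actual) / 10 = (20 - 21.0) / 10 = -0.1
Q10 factor = 2.0^-0.1 = 0.93303
t_adjusted = 4 * 0.93303 = 3.73 hours

3.73


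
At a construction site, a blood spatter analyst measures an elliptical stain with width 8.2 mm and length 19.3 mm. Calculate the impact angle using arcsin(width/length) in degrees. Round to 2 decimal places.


Blood spatter impact angle calculation:
width / length = 8.2 / 19.3 = 0.42487
angle = arcsin(0.42487)
angle = 25.14 degrees

25.14


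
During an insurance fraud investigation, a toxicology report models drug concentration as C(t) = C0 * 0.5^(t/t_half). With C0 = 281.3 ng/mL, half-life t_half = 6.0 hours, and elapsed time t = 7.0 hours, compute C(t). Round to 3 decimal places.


Drug concentration decay:
Number of half-lives = t / t_half = 7.0 / 6.0 = 1.166667
Decay factor = 0.5^1.166667 = 0.44544926
C(t) = 281.3 * 0.44544926 = 125.305 ng/mL

125.305


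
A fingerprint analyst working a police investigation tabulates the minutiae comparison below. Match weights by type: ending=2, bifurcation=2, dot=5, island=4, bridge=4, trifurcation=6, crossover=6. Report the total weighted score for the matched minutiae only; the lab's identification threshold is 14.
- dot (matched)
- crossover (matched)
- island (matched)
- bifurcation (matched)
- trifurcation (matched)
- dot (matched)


Weighted minutiae match score:
  dot: matched, +5 (running total 5)
  crossover: matched, +6 (running total 11)
  island: matched, +4 (running total 15)
  bifurcation: matched, +2 (running total 17)
  trifurcation: matched, +6 (running total 23)
  dot: matched, +5 (running total 28)
Total score = 28
Threshold = 14; verdict = identification

28


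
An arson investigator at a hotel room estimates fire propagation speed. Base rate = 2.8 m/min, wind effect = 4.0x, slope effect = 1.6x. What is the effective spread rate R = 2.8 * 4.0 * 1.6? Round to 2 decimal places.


Fire spread rate calculation:
R = R0 * wind_factor * slope_factor
= 2.8 * 4.0 * 1.6
= 11.2 * 1.6
= 17.92 m/min

17.92
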